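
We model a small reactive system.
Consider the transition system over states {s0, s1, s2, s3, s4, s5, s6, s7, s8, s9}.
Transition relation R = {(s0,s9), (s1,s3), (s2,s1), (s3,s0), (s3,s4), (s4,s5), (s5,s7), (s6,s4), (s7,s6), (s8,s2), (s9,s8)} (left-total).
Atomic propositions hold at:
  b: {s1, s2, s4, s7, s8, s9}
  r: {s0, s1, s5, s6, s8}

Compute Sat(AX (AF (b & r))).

Sat(b & r) = {s1, s8}
AF (b & r): least fixpoint, start Z0 = {s1, s8}, add states with every successor in Z. Z1 = {s1, s2, s8, s9}; Z2 = {s0, s1, s2, s8, s9}; fixed.
Sat(AF (b & r)) = {s0, s1, s2, s8, s9}
Sat(AX (AF (b & r))) = {s : every successor in {s0, s1, s2, s8, s9}} = {s0, s2, s8, s9}

{s0, s2, s8, s9}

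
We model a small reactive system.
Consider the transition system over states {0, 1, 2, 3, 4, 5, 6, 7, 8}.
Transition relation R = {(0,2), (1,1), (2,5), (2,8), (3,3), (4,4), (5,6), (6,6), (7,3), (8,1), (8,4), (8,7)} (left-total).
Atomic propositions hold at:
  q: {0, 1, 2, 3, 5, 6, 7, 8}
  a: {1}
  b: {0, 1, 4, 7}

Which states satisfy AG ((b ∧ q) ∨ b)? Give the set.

Sat(b ∧ q) = {0, 1, 7}
Sat((b ∧ q) ∨ b) = {0, 1, 4, 7}
AG ((b ∧ q) ∨ b): greatest fixpoint, start Z0 = {0, 1, 4, 7}, keep only states in Sat with every successor in Z. Z1 = {1, 4}; fixed.
Sat(AG ((b ∧ q) ∨ b)) = {1, 4}

{1, 4}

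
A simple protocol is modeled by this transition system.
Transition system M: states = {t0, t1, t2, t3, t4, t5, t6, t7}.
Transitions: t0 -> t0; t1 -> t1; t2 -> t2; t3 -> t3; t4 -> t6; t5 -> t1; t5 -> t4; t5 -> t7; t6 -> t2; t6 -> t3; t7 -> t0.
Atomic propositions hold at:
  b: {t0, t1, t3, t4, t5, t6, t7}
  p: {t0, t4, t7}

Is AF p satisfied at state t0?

Yes

AF p: least fixpoint, start Z0 = {t0, t4, t7}, add states with every successor in Z. Already a fixed point.
Sat(AF p) = {t0, t4, t7}
t0 ∈ Sat(AF p) = {t0, t4, t7}, so the formula holds at t0.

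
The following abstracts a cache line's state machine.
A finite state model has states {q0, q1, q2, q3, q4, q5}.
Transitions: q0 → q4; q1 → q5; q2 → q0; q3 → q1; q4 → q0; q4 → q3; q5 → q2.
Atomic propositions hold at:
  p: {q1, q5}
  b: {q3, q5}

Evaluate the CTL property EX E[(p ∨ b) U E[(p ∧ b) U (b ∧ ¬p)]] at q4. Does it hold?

Sat(p ∨ b) = {q1, q3, q5}
Sat(p ∧ b) = {q5}
Sat(¬p) = {q0, q2, q3, q4}
Sat(b ∧ ¬p) = {q3}
E[(p ∧ b) U (b ∧ ¬p)]: least fixpoint, start Z0 = Sat((b ∧ ¬p)) = {q3}, add states in Sat(p ∧ b) with some successor in Z. Already a fixed point.
Sat(E[(p ∧ b) U (b ∧ ¬p)]) = {q3}
E[(p ∨ b) U E[(p ∧ b) U (b ∧ ¬p)]]: least fixpoint, start Z0 = Sat(E[(p ∧ b) U (b ∧ ¬p)]) = {q3}, add states in Sat(p ∨ b) with some successor in Z. Already a fixed point.
Sat(E[(p ∨ b) U E[(p ∧ b) U (b ∧ ¬p)]]) = {q3}
Sat(EX E[(p ∨ b) U E[(p ∧ b) U (b ∧ ¬p)]]) = {s : some successor in {q3}} = {q4}
q4 ∈ Sat(EX E[(p ∨ b) U E[(p ∧ b) U (b ∧ ¬p)]]) = {q4}, so the formula holds at q4.

Yes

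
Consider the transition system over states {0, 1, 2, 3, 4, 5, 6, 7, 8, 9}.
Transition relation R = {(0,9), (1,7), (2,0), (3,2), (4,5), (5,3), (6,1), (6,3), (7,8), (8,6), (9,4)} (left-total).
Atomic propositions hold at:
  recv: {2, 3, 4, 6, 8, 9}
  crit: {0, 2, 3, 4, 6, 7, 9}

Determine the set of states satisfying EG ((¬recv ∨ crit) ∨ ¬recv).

{0, 2, 3, 4, 5, 6, 9}

Sat(¬recv) = {0, 1, 5, 7}
Sat(¬recv ∨ crit) = {0, 1, 2, 3, 4, 5, 6, 7, 9}
Sat((¬recv ∨ crit) ∨ ¬recv) = {0, 1, 2, 3, 4, 5, 6, 7, 9}
EG ((¬recv ∨ crit) ∨ ¬recv): greatest fixpoint, start Z0 = {0, 1, 2, 3, 4, 5, 6, 7, 9}, keep only states in Sat with some successor in Z. Z1 = {0, 1, 2, 3, 4, 5, 6, 9}; Z2 = {0, 2, 3, 4, 5, 6, 9}; fixed.
Sat(EG ((¬recv ∨ crit) ∨ ¬recv)) = {0, 2, 3, 4, 5, 6, 9}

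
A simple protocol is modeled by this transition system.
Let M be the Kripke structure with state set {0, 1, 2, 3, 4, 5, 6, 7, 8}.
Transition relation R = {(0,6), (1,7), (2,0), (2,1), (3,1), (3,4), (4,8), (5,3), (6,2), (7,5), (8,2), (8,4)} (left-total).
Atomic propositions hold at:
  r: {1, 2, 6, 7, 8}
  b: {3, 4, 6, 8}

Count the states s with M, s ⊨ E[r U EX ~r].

7

Sat(~r) = {0, 3, 4, 5}
Sat(EX ~r) = {s : some successor in {0, 3, 4, 5}} = {2, 3, 5, 7, 8}
E[r U EX ~r]: least fixpoint, start Z0 = Sat(EX ~r) = {2, 3, 5, 7, 8}, add states in Sat(r) with some successor in Z. Z1 = {1, 2, 3, 5, 6, 7, 8}; fixed.
Sat(E[r U EX ~r]) = {1, 2, 3, 5, 6, 7, 8}
|Sat(E[r U EX ~r])| = |{1, 2, 3, 5, 6, 7, 8}| = 7.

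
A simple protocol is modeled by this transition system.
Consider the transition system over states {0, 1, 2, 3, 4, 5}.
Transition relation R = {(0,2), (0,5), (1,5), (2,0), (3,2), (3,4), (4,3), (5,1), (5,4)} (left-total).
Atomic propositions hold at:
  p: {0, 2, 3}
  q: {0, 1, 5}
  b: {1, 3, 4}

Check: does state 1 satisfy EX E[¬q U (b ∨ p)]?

No

Sat(¬q) = {2, 3, 4}
Sat(b ∨ p) = {0, 1, 2, 3, 4}
E[¬q U (b ∨ p)]: least fixpoint, start Z0 = Sat((b ∨ p)) = {0, 1, 2, 3, 4}, add states in Sat(¬q) with some successor in Z. Already a fixed point.
Sat(E[¬q U (b ∨ p)]) = {0, 1, 2, 3, 4}
Sat(EX E[¬q U (b ∨ p)]) = {s : some successor in {0, 1, 2, 3, 4}} = {0, 2, 3, 4, 5}
1 ∉ Sat(EX E[¬q U (b ∨ p)]) = {0, 2, 3, 4, 5}, so the formula does not hold at 1.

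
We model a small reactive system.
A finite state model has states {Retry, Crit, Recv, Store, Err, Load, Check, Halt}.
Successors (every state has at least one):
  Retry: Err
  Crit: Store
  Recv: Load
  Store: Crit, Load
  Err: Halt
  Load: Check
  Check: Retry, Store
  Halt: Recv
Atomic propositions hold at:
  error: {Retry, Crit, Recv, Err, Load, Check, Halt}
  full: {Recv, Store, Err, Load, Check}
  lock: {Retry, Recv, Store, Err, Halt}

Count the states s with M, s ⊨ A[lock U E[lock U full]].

7

E[lock U full]: least fixpoint, start Z0 = Sat(full) = {Recv, Store, Err, Load, Check}, add states in Sat(lock) with some successor in Z. Z1 = {Retry, Recv, Store, Err, Load, Check, Halt}; fixed.
Sat(E[lock U full]) = {Retry, Recv, Store, Err, Load, Check, Halt}
A[lock U E[lock U full]]: least fixpoint, start Z0 = Sat(E[lock U full]) = {Retry, Recv, Store, Err, Load, Check, Halt}, add states in Sat(lock) with every successor in Z. Already a fixed point.
Sat(A[lock U E[lock U full]]) = {Retry, Recv, Store, Err, Load, Check, Halt}
|Sat(A[lock U E[lock U full]])| = |{Retry, Recv, Store, Err, Load, Check, Halt}| = 7.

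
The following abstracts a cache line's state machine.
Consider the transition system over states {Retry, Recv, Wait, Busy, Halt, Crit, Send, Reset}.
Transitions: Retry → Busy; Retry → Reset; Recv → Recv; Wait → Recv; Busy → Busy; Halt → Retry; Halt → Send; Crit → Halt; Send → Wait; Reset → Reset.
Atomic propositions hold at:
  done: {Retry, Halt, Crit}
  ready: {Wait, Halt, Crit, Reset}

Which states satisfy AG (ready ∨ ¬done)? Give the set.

{Recv, Wait, Busy, Send, Reset}

Sat(¬done) = {Recv, Wait, Busy, Send, Reset}
Sat(ready ∨ ¬done) = {Recv, Wait, Busy, Halt, Crit, Send, Reset}
AG (ready ∨ ¬done): greatest fixpoint, start Z0 = {Recv, Wait, Busy, Halt, Crit, Send, Reset}, keep only states in Sat with every successor in Z. Z1 = {Recv, Wait, Busy, Crit, Send, Reset}; Z2 = {Recv, Wait, Busy, Send, Reset}; fixed.
Sat(AG (ready ∨ ¬done)) = {Recv, Wait, Busy, Send, Reset}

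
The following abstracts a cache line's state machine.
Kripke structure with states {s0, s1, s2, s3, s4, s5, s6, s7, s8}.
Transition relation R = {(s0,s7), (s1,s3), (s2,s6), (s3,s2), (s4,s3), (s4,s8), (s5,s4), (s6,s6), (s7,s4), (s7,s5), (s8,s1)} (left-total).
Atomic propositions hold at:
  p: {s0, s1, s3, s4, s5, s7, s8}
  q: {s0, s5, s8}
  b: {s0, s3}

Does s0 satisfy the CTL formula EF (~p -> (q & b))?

Yes

Sat(~p) = {s2, s6}
Sat(q & b) = {s0}
Sat(~p -> (q & b)) = {s0, s1, s3, s4, s5, s7, s8}
EF (~p -> (q & b)): least fixpoint, start Z0 = {s0, s1, s3, s4, s5, s7, s8}, add states with some successor in Z. Already a fixed point.
Sat(EF (~p -> (q & b))) = {s0, s1, s3, s4, s5, s7, s8}
s0 ∈ Sat(EF (~p -> (q & b))) = {s0, s1, s3, s4, s5, s7, s8}, so the formula holds at s0.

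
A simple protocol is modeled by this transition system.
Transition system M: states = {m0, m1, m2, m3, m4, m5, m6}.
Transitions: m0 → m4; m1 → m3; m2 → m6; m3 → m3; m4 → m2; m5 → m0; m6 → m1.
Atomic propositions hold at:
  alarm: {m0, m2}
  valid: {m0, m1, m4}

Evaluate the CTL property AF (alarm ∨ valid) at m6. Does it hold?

Sat(alarm ∨ valid) = {m0, m1, m2, m4}
AF (alarm ∨ valid): least fixpoint, start Z0 = {m0, m1, m2, m4}, add states with every successor in Z. Z1 = {m0, m1, m2, m4, m5, m6}; fixed.
Sat(AF (alarm ∨ valid)) = {m0, m1, m2, m4, m5, m6}
m6 ∈ Sat(AF (alarm ∨ valid)) = {m0, m1, m2, m4, m5, m6}, so the formula holds at m6.

Yes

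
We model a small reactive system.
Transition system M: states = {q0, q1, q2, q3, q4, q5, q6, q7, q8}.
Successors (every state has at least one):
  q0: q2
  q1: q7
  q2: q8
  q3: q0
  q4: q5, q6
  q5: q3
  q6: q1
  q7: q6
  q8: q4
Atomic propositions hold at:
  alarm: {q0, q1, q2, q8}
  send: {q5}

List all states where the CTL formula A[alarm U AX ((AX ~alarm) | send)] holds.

Sat(~alarm) = {q3, q4, q5, q6, q7}
Sat(AX ~alarm) = {s : every successor in {q3, q4, q5, q6, q7}} = {q1, q4, q5, q7, q8}
Sat((AX ~alarm) | send) = {q1, q4, q5, q7, q8}
Sat(AX ((AX ~alarm) | send)) = {s : every successor in {q1, q4, q5, q7, q8}} = {q1, q2, q6, q8}
A[alarm U AX ((AX ~alarm) | send)]: least fixpoint, start Z0 = Sat(AX ((AX ~alarm) | send)) = {q1, q2, q6, q8}, add states in Sat(alarm) with every successor in Z. Z1 = {q0, q1, q2, q6, q8}; fixed.
Sat(A[alarm U AX ((AX ~alarm) | send)]) = {q0, q1, q2, q6, q8}

{q0, q1, q2, q6, q8}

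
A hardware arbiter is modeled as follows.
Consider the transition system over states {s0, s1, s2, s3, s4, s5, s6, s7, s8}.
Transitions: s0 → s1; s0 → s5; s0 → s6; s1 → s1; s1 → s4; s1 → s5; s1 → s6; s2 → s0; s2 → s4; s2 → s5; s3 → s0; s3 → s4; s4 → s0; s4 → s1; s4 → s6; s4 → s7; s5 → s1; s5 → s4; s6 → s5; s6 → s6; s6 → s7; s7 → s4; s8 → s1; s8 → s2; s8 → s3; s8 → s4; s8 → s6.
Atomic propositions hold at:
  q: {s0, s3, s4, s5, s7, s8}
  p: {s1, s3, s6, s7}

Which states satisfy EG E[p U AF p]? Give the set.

{s1, s6}

AF p: least fixpoint, start Z0 = {s1, s3, s6, s7}, add states with every successor in Z. Already a fixed point.
Sat(AF p) = {s1, s3, s6, s7}
E[p U AF p]: least fixpoint, start Z0 = Sat(AF p) = {s1, s3, s6, s7}, add states in Sat(p) with some successor in Z. Already a fixed point.
Sat(E[p U AF p]) = {s1, s3, s6, s7}
EG E[p U AF p]: greatest fixpoint, start Z0 = {s1, s3, s6, s7}, keep only states in Sat with some successor in Z. Z1 = {s1, s6}; fixed.
Sat(EG E[p U AF p]) = {s1, s6}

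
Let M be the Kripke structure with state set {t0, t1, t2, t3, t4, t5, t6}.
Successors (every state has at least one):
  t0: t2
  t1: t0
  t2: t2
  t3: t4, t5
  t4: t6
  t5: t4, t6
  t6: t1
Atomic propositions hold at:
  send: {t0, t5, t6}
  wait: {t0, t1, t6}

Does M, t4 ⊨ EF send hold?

EF send: least fixpoint, start Z0 = {t0, t5, t6}, add states with some successor in Z. Z1 = {t0, t1, t3, t4, t5, t6}; fixed.
Sat(EF send) = {t0, t1, t3, t4, t5, t6}
t4 ∈ Sat(EF send) = {t0, t1, t3, t4, t5, t6}, so the formula holds at t4.

Yes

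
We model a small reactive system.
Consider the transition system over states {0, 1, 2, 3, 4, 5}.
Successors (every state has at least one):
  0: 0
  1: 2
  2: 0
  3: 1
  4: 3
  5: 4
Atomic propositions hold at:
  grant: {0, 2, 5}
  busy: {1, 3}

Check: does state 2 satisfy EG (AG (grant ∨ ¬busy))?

Sat(¬busy) = {0, 2, 4, 5}
Sat(grant ∨ ¬busy) = {0, 2, 4, 5}
AG (grant ∨ ¬busy): greatest fixpoint, start Z0 = {0, 2, 4, 5}, keep only states in Sat with every successor in Z. Z1 = {0, 2, 5}; Z2 = {0, 2}; fixed.
Sat(AG (grant ∨ ¬busy)) = {0, 2}
EG (AG (grant ∨ ¬busy)): greatest fixpoint, start Z0 = {0, 2}, keep only states in Sat with some successor in Z. Already a fixed point.
Sat(EG (AG (grant ∨ ¬busy))) = {0, 2}
2 ∈ Sat(EG (AG (grant ∨ ¬busy))) = {0, 2}, so the formula holds at 2.

Yes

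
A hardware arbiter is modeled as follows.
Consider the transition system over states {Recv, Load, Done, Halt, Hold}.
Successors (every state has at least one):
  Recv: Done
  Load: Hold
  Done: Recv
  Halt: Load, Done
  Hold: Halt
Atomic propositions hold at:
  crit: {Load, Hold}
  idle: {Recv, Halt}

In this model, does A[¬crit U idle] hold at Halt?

Yes

Sat(¬crit) = {Recv, Done, Halt}
A[¬crit U idle]: least fixpoint, start Z0 = Sat(idle) = {Recv, Halt}, add states in Sat(¬crit) with every successor in Z. Z1 = {Recv, Done, Halt}; fixed.
Sat(A[¬crit U idle]) = {Recv, Done, Halt}
Halt ∈ Sat(A[¬crit U idle]) = {Recv, Done, Halt}, so the formula holds at Halt.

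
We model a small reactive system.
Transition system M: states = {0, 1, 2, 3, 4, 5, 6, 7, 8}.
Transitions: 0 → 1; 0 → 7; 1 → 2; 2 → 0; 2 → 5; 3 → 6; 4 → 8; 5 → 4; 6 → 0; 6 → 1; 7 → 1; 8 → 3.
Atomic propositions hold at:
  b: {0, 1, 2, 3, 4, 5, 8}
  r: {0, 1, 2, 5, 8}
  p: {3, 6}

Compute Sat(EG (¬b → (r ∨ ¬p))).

{0, 1, 2, 7}

Sat(¬b) = {6, 7}
Sat(¬p) = {0, 1, 2, 4, 5, 7, 8}
Sat(r ∨ ¬p) = {0, 1, 2, 4, 5, 7, 8}
Sat(¬b → (r ∨ ¬p)) = {0, 1, 2, 3, 4, 5, 7, 8}
EG (¬b → (r ∨ ¬p)): greatest fixpoint, start Z0 = {0, 1, 2, 3, 4, 5, 7, 8}, keep only states in Sat with some successor in Z. Z1 = {0, 1, 2, 4, 5, 7, 8}; Z2 = {0, 1, 2, 4, 5, 7}; Z3 = {0, 1, 2, 5, 7}; Z4 = {0, 1, 2, 7}; fixed.
Sat(EG (¬b → (r ∨ ¬p))) = {0, 1, 2, 7}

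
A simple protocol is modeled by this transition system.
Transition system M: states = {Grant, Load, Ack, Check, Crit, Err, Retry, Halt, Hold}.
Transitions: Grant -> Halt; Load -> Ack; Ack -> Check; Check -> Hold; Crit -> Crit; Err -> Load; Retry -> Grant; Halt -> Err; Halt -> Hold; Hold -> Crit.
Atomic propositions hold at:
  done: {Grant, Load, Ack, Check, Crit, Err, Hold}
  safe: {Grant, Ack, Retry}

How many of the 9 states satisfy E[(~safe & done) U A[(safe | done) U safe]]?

5

Sat(~safe) = {Load, Check, Crit, Err, Halt, Hold}
Sat(~safe & done) = {Load, Check, Crit, Err, Hold}
Sat(safe | done) = {Grant, Load, Ack, Check, Crit, Err, Retry, Hold}
A[(safe | done) U safe]: least fixpoint, start Z0 = Sat(safe) = {Grant, Ack, Retry}, add states in Sat(safe | done) with every successor in Z. Z1 = {Grant, Load, Ack, Retry}; Z2 = {Grant, Load, Ack, Err, Retry}; fixed.
Sat(A[(safe | done) U safe]) = {Grant, Load, Ack, Err, Retry}
E[(~safe & done) U A[(safe | done) U safe]]: least fixpoint, start Z0 = Sat(A[(safe | done) U safe]) = {Grant, Load, Ack, Err, Retry}, add states in Sat(~safe & done) with some successor in Z. Already a fixed point.
Sat(E[(~safe & done) U A[(safe | done) U safe]]) = {Grant, Load, Ack, Err, Retry}
|Sat(E[(~safe & done) U A[(safe | done) U safe]])| = |{Grant, Load, Ack, Err, Retry}| = 5.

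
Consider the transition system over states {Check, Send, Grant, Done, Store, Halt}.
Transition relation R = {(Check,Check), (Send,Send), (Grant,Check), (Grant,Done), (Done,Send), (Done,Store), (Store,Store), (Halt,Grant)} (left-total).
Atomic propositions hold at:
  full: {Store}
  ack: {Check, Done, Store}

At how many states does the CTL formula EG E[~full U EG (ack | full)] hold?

Sat(~full) = {Check, Send, Grant, Done, Halt}
Sat(ack | full) = {Check, Done, Store}
EG (ack | full): greatest fixpoint, start Z0 = {Check, Done, Store}, keep only states in Sat with some successor in Z. Already a fixed point.
Sat(EG (ack | full)) = {Check, Done, Store}
E[~full U EG (ack | full)]: least fixpoint, start Z0 = Sat(EG (ack | full)) = {Check, Done, Store}, add states in Sat(~full) with some successor in Z. Z1 = {Check, Grant, Done, Store}; Z2 = {Check, Grant, Done, Store, Halt}; fixed.
Sat(E[~full U EG (ack | full)]) = {Check, Grant, Done, Store, Halt}
EG E[~full U EG (ack | full)]: greatest fixpoint, start Z0 = {Check, Grant, Done, Store, Halt}, keep only states in Sat with some successor in Z. Already a fixed point.
Sat(EG E[~full U EG (ack | full)]) = {Check, Grant, Done, Store, Halt}
|Sat(EG E[~full U EG (ack | full)])| = |{Check, Grant, Done, Store, Halt}| = 5.

5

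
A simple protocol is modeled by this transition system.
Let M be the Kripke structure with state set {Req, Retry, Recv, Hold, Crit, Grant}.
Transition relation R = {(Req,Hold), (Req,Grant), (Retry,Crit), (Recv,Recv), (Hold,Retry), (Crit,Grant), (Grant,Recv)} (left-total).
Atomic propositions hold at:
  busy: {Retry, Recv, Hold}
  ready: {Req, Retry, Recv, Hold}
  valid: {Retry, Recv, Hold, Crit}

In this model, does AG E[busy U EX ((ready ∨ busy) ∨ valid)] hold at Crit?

Sat(ready ∨ busy) = {Req, Retry, Recv, Hold}
Sat((ready ∨ busy) ∨ valid) = {Req, Retry, Recv, Hold, Crit}
Sat(EX ((ready ∨ busy) ∨ valid)) = {s : some successor in {Req, Retry, Recv, Hold, Crit}} = {Req, Retry, Recv, Hold, Grant}
E[busy U EX ((ready ∨ busy) ∨ valid)]: least fixpoint, start Z0 = Sat(EX ((ready ∨ busy) ∨ valid)) = {Req, Retry, Recv, Hold, Grant}, add states in Sat(busy) with some successor in Z. Already a fixed point.
Sat(E[busy U EX ((ready ∨ busy) ∨ valid)]) = {Req, Retry, Recv, Hold, Grant}
AG E[busy U EX ((ready ∨ busy) ∨ valid)]: greatest fixpoint, start Z0 = {Req, Retry, Recv, Hold, Grant}, keep only states in Sat with every successor in Z. Z1 = {Req, Recv, Hold, Grant}; Z2 = {Req, Recv, Grant}; Z3 = {Recv, Grant}; fixed.
Sat(AG E[busy U EX ((ready ∨ busy) ∨ valid)]) = {Recv, Grant}
Crit ∉ Sat(AG E[busy U EX ((ready ∨ busy) ∨ valid)]) = {Recv, Grant}, so the formula does not hold at Crit.

No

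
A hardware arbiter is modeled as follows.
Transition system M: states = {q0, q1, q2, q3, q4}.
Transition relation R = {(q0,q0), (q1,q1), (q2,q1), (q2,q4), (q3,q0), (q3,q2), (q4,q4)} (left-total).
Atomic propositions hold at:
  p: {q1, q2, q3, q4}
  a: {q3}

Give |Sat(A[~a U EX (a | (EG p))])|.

4

Sat(~a) = {q0, q1, q2, q4}
EG p: greatest fixpoint, start Z0 = {q1, q2, q3, q4}, keep only states in Sat with some successor in Z. Already a fixed point.
Sat(EG p) = {q1, q2, q3, q4}
Sat(a | (EG p)) = {q1, q2, q3, q4}
Sat(EX (a | (EG p))) = {s : some successor in {q1, q2, q3, q4}} = {q1, q2, q3, q4}
A[~a U EX (a | (EG p))]: least fixpoint, start Z0 = Sat(EX (a | (EG p))) = {q1, q2, q3, q4}, add states in Sat(~a) with every successor in Z. Already a fixed point.
Sat(A[~a U EX (a | (EG p))]) = {q1, q2, q3, q4}
|Sat(A[~a U EX (a | (EG p))])| = |{q1, q2, q3, q4}| = 4.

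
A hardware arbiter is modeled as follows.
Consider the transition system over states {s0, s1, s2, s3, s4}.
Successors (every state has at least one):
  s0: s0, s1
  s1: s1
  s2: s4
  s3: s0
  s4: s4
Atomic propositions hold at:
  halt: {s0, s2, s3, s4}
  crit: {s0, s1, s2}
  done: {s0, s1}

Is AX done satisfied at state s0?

Yes

Sat(AX done) = {s : every successor in {s0, s1}} = {s0, s1, s3}
s0 ∈ Sat(AX done) = {s0, s1, s3}, so the formula holds at s0.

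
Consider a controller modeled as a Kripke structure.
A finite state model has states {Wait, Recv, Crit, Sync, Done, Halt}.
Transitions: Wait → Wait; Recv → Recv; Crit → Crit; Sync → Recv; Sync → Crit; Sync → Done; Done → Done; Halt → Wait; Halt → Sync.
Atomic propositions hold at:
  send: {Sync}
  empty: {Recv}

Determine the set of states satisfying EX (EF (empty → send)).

{Wait, Crit, Sync, Done, Halt}

Sat(empty → send) = {Wait, Crit, Sync, Done, Halt}
EF (empty → send): least fixpoint, start Z0 = {Wait, Crit, Sync, Done, Halt}, add states with some successor in Z. Already a fixed point.
Sat(EF (empty → send)) = {Wait, Crit, Sync, Done, Halt}
Sat(EX (EF (empty → send))) = {s : some successor in {Wait, Crit, Sync, Done, Halt}} = {Wait, Crit, Sync, Done, Halt}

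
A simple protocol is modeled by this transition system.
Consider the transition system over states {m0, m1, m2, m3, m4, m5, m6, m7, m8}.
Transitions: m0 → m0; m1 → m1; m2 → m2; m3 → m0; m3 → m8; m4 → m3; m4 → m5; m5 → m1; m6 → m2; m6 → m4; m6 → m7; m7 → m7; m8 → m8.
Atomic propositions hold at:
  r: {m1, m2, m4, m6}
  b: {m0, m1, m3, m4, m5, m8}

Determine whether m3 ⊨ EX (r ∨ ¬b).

Sat(¬b) = {m2, m6, m7}
Sat(r ∨ ¬b) = {m1, m2, m4, m6, m7}
Sat(EX (r ∨ ¬b)) = {s : some successor in {m1, m2, m4, m6, m7}} = {m1, m2, m5, m6, m7}
m3 ∉ Sat(EX (r ∨ ¬b)) = {m1, m2, m5, m6, m7}, so the formula does not hold at m3.

No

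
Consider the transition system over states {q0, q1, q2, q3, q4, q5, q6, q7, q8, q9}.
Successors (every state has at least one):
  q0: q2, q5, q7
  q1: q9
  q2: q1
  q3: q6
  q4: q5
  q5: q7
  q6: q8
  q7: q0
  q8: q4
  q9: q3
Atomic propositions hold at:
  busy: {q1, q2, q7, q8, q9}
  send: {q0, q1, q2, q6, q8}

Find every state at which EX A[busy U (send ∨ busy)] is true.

Sat(send ∨ busy) = {q0, q1, q2, q6, q7, q8, q9}
A[busy U (send ∨ busy)]: least fixpoint, start Z0 = Sat((send ∨ busy)) = {q0, q1, q2, q6, q7, q8, q9}, add states in Sat(busy) with every successor in Z. Already a fixed point.
Sat(A[busy U (send ∨ busy)]) = {q0, q1, q2, q6, q7, q8, q9}
Sat(EX A[busy U (send ∨ busy)]) = {s : some successor in {q0, q1, q2, q6, q7, q8, q9}} = {q0, q1, q2, q3, q5, q6, q7}

{q0, q1, q2, q3, q5, q6, q7}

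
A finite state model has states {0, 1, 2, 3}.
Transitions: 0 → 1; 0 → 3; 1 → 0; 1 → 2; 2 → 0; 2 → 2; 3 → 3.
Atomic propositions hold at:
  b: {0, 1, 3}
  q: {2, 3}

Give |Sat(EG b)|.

3

EG b: greatest fixpoint, start Z0 = {0, 1, 3}, keep only states in Sat with some successor in Z. Already a fixed point.
Sat(EG b) = {0, 1, 3}
|Sat(EG b)| = |{0, 1, 3}| = 3.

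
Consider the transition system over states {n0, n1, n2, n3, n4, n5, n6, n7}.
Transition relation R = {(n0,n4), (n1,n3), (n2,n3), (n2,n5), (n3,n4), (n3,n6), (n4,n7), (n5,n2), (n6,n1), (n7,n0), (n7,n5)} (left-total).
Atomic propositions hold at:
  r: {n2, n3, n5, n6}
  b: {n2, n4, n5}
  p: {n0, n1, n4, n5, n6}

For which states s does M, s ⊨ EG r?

EG r: greatest fixpoint, start Z0 = {n2, n3, n5, n6}, keep only states in Sat with some successor in Z. Z1 = {n2, n3, n5}; Z2 = {n2, n5}; fixed.
Sat(EG r) = {n2, n5}

{n2, n5}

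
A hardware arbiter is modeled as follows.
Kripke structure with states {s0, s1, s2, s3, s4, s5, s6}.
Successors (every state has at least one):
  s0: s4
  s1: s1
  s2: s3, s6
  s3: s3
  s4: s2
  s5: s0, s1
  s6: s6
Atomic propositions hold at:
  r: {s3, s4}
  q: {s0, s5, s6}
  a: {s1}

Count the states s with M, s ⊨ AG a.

AG a: greatest fixpoint, start Z0 = {s1}, keep only states in Sat with every successor in Z. Already a fixed point.
Sat(AG a) = {s1}
|Sat(AG a)| = |{s1}| = 1.

1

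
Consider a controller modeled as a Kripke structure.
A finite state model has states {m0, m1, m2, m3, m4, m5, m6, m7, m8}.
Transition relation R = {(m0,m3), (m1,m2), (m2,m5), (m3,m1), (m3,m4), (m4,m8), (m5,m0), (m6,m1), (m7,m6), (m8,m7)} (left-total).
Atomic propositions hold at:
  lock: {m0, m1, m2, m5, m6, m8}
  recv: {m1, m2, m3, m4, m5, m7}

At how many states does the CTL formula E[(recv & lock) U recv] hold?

6

Sat(recv & lock) = {m1, m2, m5}
E[(recv & lock) U recv]: least fixpoint, start Z0 = Sat(recv) = {m1, m2, m3, m4, m5, m7}, add states in Sat(recv & lock) with some successor in Z. Already a fixed point.
Sat(E[(recv & lock) U recv]) = {m1, m2, m3, m4, m5, m7}
|Sat(E[(recv & lock) U recv])| = |{m1, m2, m3, m4, m5, m7}| = 6.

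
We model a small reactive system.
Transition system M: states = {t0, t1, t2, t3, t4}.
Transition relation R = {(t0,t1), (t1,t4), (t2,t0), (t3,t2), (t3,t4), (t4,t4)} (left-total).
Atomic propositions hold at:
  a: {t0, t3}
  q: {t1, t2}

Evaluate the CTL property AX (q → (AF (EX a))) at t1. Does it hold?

Sat(EX a) = {s : some successor in {t0, t3}} = {t2}
AF (EX a): least fixpoint, start Z0 = {t2}, add states with every successor in Z. Already a fixed point.
Sat(AF (EX a)) = {t2}
Sat(q → (AF (EX a))) = {t0, t2, t3, t4}
Sat(AX (q → (AF (EX a)))) = {s : every successor in {t0, t2, t3, t4}} = {t1, t2, t3, t4}
t1 ∈ Sat(AX (q → (AF (EX a)))) = {t1, t2, t3, t4}, so the formula holds at t1.

Yes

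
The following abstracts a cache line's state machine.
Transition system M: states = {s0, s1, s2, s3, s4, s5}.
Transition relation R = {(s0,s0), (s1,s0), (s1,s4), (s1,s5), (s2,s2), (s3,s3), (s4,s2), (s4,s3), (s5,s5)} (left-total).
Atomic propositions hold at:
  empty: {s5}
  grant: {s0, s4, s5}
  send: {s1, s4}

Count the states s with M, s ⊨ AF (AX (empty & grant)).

1

Sat(empty & grant) = {s5}
Sat(AX (empty & grant)) = {s : every successor in {s5}} = {s5}
AF (AX (empty & grant)): least fixpoint, start Z0 = {s5}, add states with every successor in Z. Already a fixed point.
Sat(AF (AX (empty & grant))) = {s5}
|Sat(AF (AX (empty & grant)))| = |{s5}| = 1.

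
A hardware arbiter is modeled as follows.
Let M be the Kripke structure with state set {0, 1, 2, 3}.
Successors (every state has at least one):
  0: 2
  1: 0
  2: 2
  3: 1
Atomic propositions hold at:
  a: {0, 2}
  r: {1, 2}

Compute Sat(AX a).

Sat(AX a) = {s : every successor in {0, 2}} = {0, 1, 2}

{0, 1, 2}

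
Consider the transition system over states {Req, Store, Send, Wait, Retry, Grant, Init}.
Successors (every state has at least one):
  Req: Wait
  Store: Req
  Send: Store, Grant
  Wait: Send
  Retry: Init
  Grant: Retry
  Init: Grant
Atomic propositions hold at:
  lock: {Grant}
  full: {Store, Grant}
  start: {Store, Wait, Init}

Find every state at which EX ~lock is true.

Sat(~lock) = {Req, Store, Send, Wait, Retry, Init}
Sat(EX ~lock) = {s : some successor in {Req, Store, Send, Wait, Retry, Init}} = {Req, Store, Send, Wait, Retry, Grant}

{Req, Store, Send, Wait, Retry, Grant}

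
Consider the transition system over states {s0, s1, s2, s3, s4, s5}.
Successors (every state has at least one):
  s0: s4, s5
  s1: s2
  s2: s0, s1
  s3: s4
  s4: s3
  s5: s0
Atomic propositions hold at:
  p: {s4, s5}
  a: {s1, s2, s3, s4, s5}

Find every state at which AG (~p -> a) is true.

{s3, s4}

Sat(~p) = {s0, s1, s2, s3}
Sat(~p -> a) = {s1, s2, s3, s4, s5}
AG (~p -> a): greatest fixpoint, start Z0 = {s1, s2, s3, s4, s5}, keep only states in Sat with every successor in Z. Z1 = {s1, s3, s4}; Z2 = {s3, s4}; fixed.
Sat(AG (~p -> a)) = {s3, s4}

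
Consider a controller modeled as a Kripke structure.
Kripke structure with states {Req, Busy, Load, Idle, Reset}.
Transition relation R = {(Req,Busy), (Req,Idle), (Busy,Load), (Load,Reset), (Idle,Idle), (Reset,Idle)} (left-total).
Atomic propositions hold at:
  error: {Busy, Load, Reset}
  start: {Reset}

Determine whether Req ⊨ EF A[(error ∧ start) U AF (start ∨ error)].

Yes

Sat(error ∧ start) = {Reset}
Sat(start ∨ error) = {Busy, Load, Reset}
AF (start ∨ error): least fixpoint, start Z0 = {Busy, Load, Reset}, add states with every successor in Z. Already a fixed point.
Sat(AF (start ∨ error)) = {Busy, Load, Reset}
A[(error ∧ start) U AF (start ∨ error)]: least fixpoint, start Z0 = Sat(AF (start ∨ error)) = {Busy, Load, Reset}, add states in Sat(error ∧ start) with every successor in Z. Already a fixed point.
Sat(A[(error ∧ start) U AF (start ∨ error)]) = {Busy, Load, Reset}
EF A[(error ∧ start) U AF (start ∨ error)]: least fixpoint, start Z0 = {Busy, Load, Reset}, add states with some successor in Z. Z1 = {Req, Busy, Load, Reset}; fixed.
Sat(EF A[(error ∧ start) U AF (start ∨ error)]) = {Req, Busy, Load, Reset}
Req ∈ Sat(EF A[(error ∧ start) U AF (start ∨ error)]) = {Req, Busy, Load, Reset}, so the formula holds at Req.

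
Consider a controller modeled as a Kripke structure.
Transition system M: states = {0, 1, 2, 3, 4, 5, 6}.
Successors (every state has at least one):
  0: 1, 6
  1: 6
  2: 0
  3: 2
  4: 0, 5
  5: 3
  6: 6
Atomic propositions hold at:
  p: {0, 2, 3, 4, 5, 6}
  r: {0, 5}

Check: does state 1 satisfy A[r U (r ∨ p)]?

Sat(r ∨ p) = {0, 2, 3, 4, 5, 6}
A[r U (r ∨ p)]: least fixpoint, start Z0 = Sat((r ∨ p)) = {0, 2, 3, 4, 5, 6}, add states in Sat(r) with every successor in Z. Already a fixed point.
Sat(A[r U (r ∨ p)]) = {0, 2, 3, 4, 5, 6}
1 ∉ Sat(A[r U (r ∨ p)]) = {0, 2, 3, 4, 5, 6}, so the formula does not hold at 1.

No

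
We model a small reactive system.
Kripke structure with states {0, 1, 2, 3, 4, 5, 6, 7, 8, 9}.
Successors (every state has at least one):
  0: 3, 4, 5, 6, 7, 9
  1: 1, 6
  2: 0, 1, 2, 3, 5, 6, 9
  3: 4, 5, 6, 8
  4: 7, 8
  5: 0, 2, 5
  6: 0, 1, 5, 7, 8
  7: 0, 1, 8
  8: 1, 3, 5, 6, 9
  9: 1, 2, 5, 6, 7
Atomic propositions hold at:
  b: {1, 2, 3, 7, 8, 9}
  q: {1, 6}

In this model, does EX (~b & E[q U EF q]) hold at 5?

Sat(~b) = {0, 4, 5, 6}
EF q: least fixpoint, start Z0 = {1, 6}, add states with some successor in Z. Z1 = {0, 1, 2, 3, 6, 7, 8, 9}; Z2 = {0, 1, 2, 3, 4, 5, 6, 7, 8, 9}; fixed.
Sat(EF q) = {0, 1, 2, 3, 4, 5, 6, 7, 8, 9}
E[q U EF q]: least fixpoint, start Z0 = Sat(EF q) = {0, 1, 2, 3, 4, 5, 6, 7, 8, 9}, add states in Sat(q) with some successor in Z. Already a fixed point.
Sat(E[q U EF q]) = {0, 1, 2, 3, 4, 5, 6, 7, 8, 9}
Sat(~b & E[q U EF q]) = {0, 4, 5, 6}
Sat(EX (~b & E[q U EF q])) = {s : some successor in {0, 4, 5, 6}} = {0, 1, 2, 3, 5, 6, 7, 8, 9}
5 ∈ Sat(EX (~b & E[q U EF q])) = {0, 1, 2, 3, 5, 6, 7, 8, 9}, so the formula holds at 5.

Yes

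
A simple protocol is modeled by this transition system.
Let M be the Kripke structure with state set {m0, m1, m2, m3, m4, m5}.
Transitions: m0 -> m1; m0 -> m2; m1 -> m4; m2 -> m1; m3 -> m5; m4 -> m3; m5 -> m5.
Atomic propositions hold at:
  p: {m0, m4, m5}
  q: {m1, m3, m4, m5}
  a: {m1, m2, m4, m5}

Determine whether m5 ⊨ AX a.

Yes

Sat(AX a) = {s : every successor in {m1, m2, m4, m5}} = {m0, m1, m2, m3, m5}
m5 ∈ Sat(AX a) = {m0, m1, m2, m3, m5}, so the formula holds at m5.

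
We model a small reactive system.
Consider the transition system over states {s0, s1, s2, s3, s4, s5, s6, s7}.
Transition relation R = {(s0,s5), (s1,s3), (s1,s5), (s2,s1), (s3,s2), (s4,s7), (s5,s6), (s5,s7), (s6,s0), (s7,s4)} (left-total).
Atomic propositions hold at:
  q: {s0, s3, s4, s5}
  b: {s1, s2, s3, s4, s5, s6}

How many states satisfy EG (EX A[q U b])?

A[q U b]: least fixpoint, start Z0 = Sat(b) = {s1, s2, s3, s4, s5, s6}, add states in Sat(q) with every successor in Z. Z1 = {s0, s1, s2, s3, s4, s5, s6}; fixed.
Sat(A[q U b]) = {s0, s1, s2, s3, s4, s5, s6}
Sat(EX A[q U b]) = {s : some successor in {s0, s1, s2, s3, s4, s5, s6}} = {s0, s1, s2, s3, s5, s6, s7}
EG (EX A[q U b]): greatest fixpoint, start Z0 = {s0, s1, s2, s3, s5, s6, s7}, keep only states in Sat with some successor in Z. Z1 = {s0, s1, s2, s3, s5, s6}; fixed.
Sat(EG (EX A[q U b])) = {s0, s1, s2, s3, s5, s6}
|Sat(EG (EX A[q U b]))| = |{s0, s1, s2, s3, s5, s6}| = 6.

6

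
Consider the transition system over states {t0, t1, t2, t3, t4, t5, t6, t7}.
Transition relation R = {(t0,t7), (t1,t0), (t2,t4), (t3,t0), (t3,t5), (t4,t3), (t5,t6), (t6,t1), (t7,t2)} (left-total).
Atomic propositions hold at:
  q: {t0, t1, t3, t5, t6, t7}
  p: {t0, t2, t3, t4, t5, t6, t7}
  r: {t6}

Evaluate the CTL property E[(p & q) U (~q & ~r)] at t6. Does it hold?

No

Sat(p & q) = {t0, t3, t5, t6, t7}
Sat(~q) = {t2, t4}
Sat(~r) = {t0, t1, t2, t3, t4, t5, t7}
Sat(~q & ~r) = {t2, t4}
E[(p & q) U (~q & ~r)]: least fixpoint, start Z0 = Sat((~q & ~r)) = {t2, t4}, add states in Sat(p & q) with some successor in Z. Z1 = {t2, t4, t7}; Z2 = {t0, t2, t4, t7}; Z3 = {t0, t2, t3, t4, t7}; fixed.
Sat(E[(p & q) U (~q & ~r)]) = {t0, t2, t3, t4, t7}
t6 ∉ Sat(E[(p & q) U (~q & ~r)]) = {t0, t2, t3, t4, t7}, so the formula does not hold at t6.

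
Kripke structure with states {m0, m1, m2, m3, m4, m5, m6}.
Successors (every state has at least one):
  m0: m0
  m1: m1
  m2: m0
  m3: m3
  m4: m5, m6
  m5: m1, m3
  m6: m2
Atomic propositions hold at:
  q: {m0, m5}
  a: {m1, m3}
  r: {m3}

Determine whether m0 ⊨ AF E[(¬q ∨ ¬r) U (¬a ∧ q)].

Sat(¬q) = {m1, m2, m3, m4, m6}
Sat(¬r) = {m0, m1, m2, m4, m5, m6}
Sat(¬q ∨ ¬r) = {m0, m1, m2, m3, m4, m5, m6}
Sat(¬a) = {m0, m2, m4, m5, m6}
Sat(¬a ∧ q) = {m0, m5}
E[(¬q ∨ ¬r) U (¬a ∧ q)]: least fixpoint, start Z0 = Sat((¬a ∧ q)) = {m0, m5}, add states in Sat(¬q ∨ ¬r) with some successor in Z. Z1 = {m0, m2, m4, m5}; Z2 = {m0, m2, m4, m5, m6}; fixed.
Sat(E[(¬q ∨ ¬r) U (¬a ∧ q)]) = {m0, m2, m4, m5, m6}
AF E[(¬q ∨ ¬r) U (¬a ∧ q)]: least fixpoint, start Z0 = {m0, m2, m4, m5, m6}, add states with every successor in Z. Already a fixed point.
Sat(AF E[(¬q ∨ ¬r) U (¬a ∧ q)]) = {m0, m2, m4, m5, m6}
m0 ∈ Sat(AF E[(¬q ∨ ¬r) U (¬a ∧ q)]) = {m0, m2, m4, m5, m6}, so the formula holds at m0.

Yes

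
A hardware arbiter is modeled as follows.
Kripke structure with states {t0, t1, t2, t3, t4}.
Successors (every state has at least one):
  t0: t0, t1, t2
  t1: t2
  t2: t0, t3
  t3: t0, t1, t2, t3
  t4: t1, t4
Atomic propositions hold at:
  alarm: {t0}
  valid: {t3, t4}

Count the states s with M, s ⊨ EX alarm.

3

Sat(EX alarm) = {s : some successor in {t0}} = {t0, t2, t3}
|Sat(EX alarm)| = |{t0, t2, t3}| = 3.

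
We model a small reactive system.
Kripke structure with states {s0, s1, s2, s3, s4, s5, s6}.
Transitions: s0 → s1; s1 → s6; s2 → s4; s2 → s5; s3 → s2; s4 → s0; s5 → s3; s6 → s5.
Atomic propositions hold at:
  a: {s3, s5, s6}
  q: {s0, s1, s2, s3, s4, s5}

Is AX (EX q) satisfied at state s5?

Sat(EX q) = {s : some successor in {s0, s1, s2, s3, s4, s5}} = {s0, s2, s3, s4, s5, s6}
Sat(AX (EX q)) = {s : every successor in {s0, s2, s3, s4, s5, s6}} = {s1, s2, s3, s4, s5, s6}
s5 ∈ Sat(AX (EX q)) = {s1, s2, s3, s4, s5, s6}, so the formula holds at s5.

Yes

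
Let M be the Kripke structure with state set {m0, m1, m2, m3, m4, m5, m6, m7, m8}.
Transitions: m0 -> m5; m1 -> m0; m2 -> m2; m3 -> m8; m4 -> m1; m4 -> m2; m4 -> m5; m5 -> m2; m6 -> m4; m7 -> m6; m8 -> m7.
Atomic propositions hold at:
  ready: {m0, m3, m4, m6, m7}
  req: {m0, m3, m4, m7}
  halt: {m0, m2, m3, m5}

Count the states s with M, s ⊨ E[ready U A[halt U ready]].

5

A[halt U ready]: least fixpoint, start Z0 = Sat(ready) = {m0, m3, m4, m6, m7}, add states in Sat(halt) with every successor in Z. Already a fixed point.
Sat(A[halt U ready]) = {m0, m3, m4, m6, m7}
E[ready U A[halt U ready]]: least fixpoint, start Z0 = Sat(A[halt U ready]) = {m0, m3, m4, m6, m7}, add states in Sat(ready) with some successor in Z. Already a fixed point.
Sat(E[ready U A[halt U ready]]) = {m0, m3, m4, m6, m7}
|Sat(E[ready U A[halt U ready]])| = |{m0, m3, m4, m6, m7}| = 5.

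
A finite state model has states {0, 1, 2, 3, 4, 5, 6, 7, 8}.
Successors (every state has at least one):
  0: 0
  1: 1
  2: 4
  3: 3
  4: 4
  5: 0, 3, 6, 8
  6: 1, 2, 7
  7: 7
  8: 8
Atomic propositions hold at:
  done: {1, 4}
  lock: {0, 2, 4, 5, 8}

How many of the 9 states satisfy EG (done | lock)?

Sat(done | lock) = {0, 1, 2, 4, 5, 8}
EG (done | lock): greatest fixpoint, start Z0 = {0, 1, 2, 4, 5, 8}, keep only states in Sat with some successor in Z. Already a fixed point.
Sat(EG (done | lock)) = {0, 1, 2, 4, 5, 8}
|Sat(EG (done | lock))| = |{0, 1, 2, 4, 5, 8}| = 6.

6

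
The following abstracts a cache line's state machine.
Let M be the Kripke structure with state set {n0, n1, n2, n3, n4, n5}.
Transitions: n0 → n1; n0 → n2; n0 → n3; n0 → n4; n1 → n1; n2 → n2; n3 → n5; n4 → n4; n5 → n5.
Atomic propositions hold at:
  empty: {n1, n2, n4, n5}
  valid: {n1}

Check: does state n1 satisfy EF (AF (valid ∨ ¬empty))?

Yes

Sat(¬empty) = {n0, n3}
Sat(valid ∨ ¬empty) = {n0, n1, n3}
AF (valid ∨ ¬empty): least fixpoint, start Z0 = {n0, n1, n3}, add states with every successor in Z. Already a fixed point.
Sat(AF (valid ∨ ¬empty)) = {n0, n1, n3}
EF (AF (valid ∨ ¬empty)): least fixpoint, start Z0 = {n0, n1, n3}, add states with some successor in Z. Already a fixed point.
Sat(EF (AF (valid ∨ ¬empty))) = {n0, n1, n3}
n1 ∈ Sat(EF (AF (valid ∨ ¬empty))) = {n0, n1, n3}, so the formula holds at n1.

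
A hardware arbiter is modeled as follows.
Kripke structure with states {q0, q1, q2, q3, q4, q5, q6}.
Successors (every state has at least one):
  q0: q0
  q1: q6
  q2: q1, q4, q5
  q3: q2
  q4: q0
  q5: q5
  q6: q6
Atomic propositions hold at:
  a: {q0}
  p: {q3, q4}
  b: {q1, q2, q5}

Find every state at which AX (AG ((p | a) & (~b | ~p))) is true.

Sat(p | a) = {q0, q3, q4}
Sat(~b) = {q0, q3, q4, q6}
Sat(~p) = {q0, q1, q2, q5, q6}
Sat(~b | ~p) = {q0, q1, q2, q3, q4, q5, q6}
Sat((p | a) & (~b | ~p)) = {q0, q3, q4}
AG ((p | a) & (~b | ~p)): greatest fixpoint, start Z0 = {q0, q3, q4}, keep only states in Sat with every successor in Z. Z1 = {q0, q4}; fixed.
Sat(AG ((p | a) & (~b | ~p))) = {q0, q4}
Sat(AX (AG ((p | a) & (~b | ~p)))) = {s : every successor in {q0, q4}} = {q0, q4}

{q0, q4}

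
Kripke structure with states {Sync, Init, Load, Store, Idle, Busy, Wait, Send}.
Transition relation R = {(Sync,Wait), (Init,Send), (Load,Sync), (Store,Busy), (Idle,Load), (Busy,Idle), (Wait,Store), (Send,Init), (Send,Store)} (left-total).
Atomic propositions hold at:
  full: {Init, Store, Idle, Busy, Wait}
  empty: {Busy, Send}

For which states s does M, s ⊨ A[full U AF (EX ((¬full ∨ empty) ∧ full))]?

{Sync, Load, Store, Idle, Busy, Wait}

Sat(¬full) = {Sync, Load, Send}
Sat(¬full ∨ empty) = {Sync, Load, Busy, Send}
Sat((¬full ∨ empty) ∧ full) = {Busy}
Sat(EX ((¬full ∨ empty) ∧ full)) = {s : some successor in {Busy}} = {Store}
AF (EX ((¬full ∨ empty) ∧ full)): least fixpoint, start Z0 = {Store}, add states with every successor in Z. Z1 = {Store, Wait}; Z2 = {Sync, Store, Wait}; Z3 = {Sync, Load, Store, Wait}; Z4 = {Sync, Load, Store, Idle, Wait}; Z5 = {Sync, Load, Store, Idle, Busy, Wait}; fixed.
Sat(AF (EX ((¬full ∨ empty) ∧ full))) = {Sync, Load, Store, Idle, Busy, Wait}
A[full U AF (EX ((¬full ∨ empty) ∧ full))]: least fixpoint, start Z0 = Sat(AF (EX ((¬full ∨ empty) ∧ full))) = {Sync, Load, Store, Idle, Busy, Wait}, add states in Sat(full) with every successor in Z. Already a fixed point.
Sat(A[full U AF (EX ((¬full ∨ empty) ∧ full))]) = {Sync, Load, Store, Idle, Busy, Wait}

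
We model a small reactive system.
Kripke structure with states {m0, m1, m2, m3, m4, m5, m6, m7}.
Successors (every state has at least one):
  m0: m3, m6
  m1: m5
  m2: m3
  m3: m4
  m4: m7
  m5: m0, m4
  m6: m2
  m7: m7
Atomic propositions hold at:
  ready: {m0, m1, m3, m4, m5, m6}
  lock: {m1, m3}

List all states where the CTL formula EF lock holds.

{m0, m1, m2, m3, m5, m6}

EF lock: least fixpoint, start Z0 = {m1, m3}, add states with some successor in Z. Z1 = {m0, m1, m2, m3}; Z2 = {m0, m1, m2, m3, m5, m6}; fixed.
Sat(EF lock) = {m0, m1, m2, m3, m5, m6}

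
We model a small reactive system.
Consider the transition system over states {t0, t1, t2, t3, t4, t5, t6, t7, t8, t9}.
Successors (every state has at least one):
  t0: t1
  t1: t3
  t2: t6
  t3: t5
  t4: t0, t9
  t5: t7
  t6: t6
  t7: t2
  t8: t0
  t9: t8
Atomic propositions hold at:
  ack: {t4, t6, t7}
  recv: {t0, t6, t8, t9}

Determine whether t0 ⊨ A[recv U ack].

No

A[recv U ack]: least fixpoint, start Z0 = Sat(ack) = {t4, t6, t7}, add states in Sat(recv) with every successor in Z. Already a fixed point.
Sat(A[recv U ack]) = {t4, t6, t7}
t0 ∉ Sat(A[recv U ack]) = {t4, t6, t7}, so the formula does not hold at t0.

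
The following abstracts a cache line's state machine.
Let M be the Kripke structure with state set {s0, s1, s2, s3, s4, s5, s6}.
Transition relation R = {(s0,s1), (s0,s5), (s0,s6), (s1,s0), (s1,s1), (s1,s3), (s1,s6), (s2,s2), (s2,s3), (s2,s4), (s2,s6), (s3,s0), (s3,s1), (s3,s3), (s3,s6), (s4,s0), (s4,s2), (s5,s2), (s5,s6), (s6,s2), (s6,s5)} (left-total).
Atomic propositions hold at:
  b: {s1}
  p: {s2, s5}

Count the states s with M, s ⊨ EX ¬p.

Sat(¬p) = {s0, s1, s3, s4, s6}
Sat(EX ¬p) = {s : some successor in {s0, s1, s3, s4, s6}} = {s0, s1, s2, s3, s4, s5}
|Sat(EX ¬p)| = |{s0, s1, s2, s3, s4, s5}| = 6.

6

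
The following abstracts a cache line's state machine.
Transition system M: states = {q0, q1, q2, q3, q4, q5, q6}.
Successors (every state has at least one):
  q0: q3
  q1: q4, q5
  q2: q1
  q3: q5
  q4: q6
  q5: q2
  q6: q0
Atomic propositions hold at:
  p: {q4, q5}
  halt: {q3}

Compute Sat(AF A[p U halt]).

A[p U halt]: least fixpoint, start Z0 = Sat(halt) = {q3}, add states in Sat(p) with every successor in Z. Already a fixed point.
Sat(A[p U halt]) = {q3}
AF A[p U halt]: least fixpoint, start Z0 = {q3}, add states with every successor in Z. Z1 = {q0, q3}; Z2 = {q0, q3, q6}; Z3 = {q0, q3, q4, q6}; fixed.
Sat(AF A[p U halt]) = {q0, q3, q4, q6}

{q0, q3, q4, q6}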